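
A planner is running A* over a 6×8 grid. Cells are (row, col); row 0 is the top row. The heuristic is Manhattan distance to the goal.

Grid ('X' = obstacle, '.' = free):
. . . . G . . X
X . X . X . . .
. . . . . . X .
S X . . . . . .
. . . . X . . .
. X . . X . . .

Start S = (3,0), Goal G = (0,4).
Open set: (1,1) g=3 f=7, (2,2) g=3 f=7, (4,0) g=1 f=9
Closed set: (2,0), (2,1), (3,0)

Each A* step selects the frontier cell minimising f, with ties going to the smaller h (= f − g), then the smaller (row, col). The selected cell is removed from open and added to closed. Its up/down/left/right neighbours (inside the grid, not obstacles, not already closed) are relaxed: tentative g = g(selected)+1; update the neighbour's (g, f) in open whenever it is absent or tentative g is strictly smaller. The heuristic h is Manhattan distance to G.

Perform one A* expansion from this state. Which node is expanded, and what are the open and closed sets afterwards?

expanded=(1,1); open=[(0,1) g=4 f=7, (2,2) g=3 f=7, (4,0) g=1 f=9]; closed=[(1,1), (2,0), (2,1), (3,0)]

step 1: expand (1,1) (f=7, h=4) → closed; open now [(0,1) g=4 f=7, (2,2) g=3 f=7, (4,0) g=1 f=9]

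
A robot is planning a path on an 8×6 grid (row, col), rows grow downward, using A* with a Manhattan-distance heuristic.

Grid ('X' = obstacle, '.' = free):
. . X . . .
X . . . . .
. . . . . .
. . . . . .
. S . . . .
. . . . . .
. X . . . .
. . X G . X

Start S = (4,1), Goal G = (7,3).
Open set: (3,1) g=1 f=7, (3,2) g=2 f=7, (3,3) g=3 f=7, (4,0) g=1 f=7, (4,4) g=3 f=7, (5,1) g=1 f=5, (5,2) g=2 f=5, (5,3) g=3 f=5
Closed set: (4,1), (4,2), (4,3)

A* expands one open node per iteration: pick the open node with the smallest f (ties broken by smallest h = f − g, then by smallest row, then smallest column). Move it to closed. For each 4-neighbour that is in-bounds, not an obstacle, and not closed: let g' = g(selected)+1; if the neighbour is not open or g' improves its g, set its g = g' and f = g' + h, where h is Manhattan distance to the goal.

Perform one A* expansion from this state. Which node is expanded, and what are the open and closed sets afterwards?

expanded=(5,3); open=[(3,1) g=1 f=7, (3,2) g=2 f=7, (3,3) g=3 f=7, (4,0) g=1 f=7, (4,4) g=3 f=7, (5,1) g=1 f=5, (5,2) g=2 f=5, (5,4) g=4 f=7, (6,3) g=4 f=5]; closed=[(4,1), (4,2), (4,3), (5,3)]

step 1: expand (5,3) (f=5, h=2) → closed; open now [(3,1) g=1 f=7, (3,2) g=2 f=7, (3,3) g=3 f=7, (4,0) g=1 f=7, (4,4) g=3 f=7, (5,1) g=1 f=5, (5,2) g=2 f=5, (5,4) g=4 f=7, (6,3) g=4 f=5]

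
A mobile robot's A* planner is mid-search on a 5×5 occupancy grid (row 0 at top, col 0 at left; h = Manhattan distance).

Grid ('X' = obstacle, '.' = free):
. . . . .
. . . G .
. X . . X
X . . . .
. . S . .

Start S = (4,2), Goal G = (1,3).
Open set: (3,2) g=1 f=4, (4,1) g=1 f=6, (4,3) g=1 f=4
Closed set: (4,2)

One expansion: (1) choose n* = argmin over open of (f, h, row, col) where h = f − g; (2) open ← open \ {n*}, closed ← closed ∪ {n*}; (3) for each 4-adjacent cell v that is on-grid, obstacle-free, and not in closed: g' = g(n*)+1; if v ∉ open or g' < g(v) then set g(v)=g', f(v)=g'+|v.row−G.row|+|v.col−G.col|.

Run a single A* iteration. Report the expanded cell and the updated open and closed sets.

expanded=(3,2); open=[(2,2) g=2 f=4, (3,1) g=2 f=6, (3,3) g=2 f=4, (4,1) g=1 f=6, (4,3) g=1 f=4]; closed=[(3,2), (4,2)]

step 1: expand (3,2) (f=4, h=3) → closed; open now [(2,2) g=2 f=4, (3,1) g=2 f=6, (3,3) g=2 f=4, (4,1) g=1 f=6, (4,3) g=1 f=4]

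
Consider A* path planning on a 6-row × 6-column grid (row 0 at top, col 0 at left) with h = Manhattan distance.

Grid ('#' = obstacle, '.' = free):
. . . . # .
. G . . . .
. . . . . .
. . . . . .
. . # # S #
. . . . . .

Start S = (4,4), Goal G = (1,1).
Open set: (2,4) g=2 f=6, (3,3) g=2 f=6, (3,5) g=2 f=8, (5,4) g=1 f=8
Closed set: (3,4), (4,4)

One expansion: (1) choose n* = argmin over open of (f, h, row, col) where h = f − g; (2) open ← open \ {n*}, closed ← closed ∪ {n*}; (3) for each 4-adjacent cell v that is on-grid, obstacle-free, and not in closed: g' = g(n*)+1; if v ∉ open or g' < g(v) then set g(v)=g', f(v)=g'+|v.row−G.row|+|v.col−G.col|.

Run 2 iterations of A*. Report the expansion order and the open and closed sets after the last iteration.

order=[(2,4) → (1,4)]; open=[(1,3) g=4 f=6, (1,5) g=4 f=8, (2,3) g=3 f=6, (2,5) g=3 f=8, (3,3) g=2 f=6, (3,5) g=2 f=8, (5,4) g=1 f=8]; closed=[(1,4), (2,4), (3,4), (4,4)]

step 1: expand (2,4) (f=6, h=4) → closed; open now [(1,4) g=3 f=6, (2,3) g=3 f=6, (2,5) g=3 f=8, (3,3) g=2 f=6, (3,5) g=2 f=8, (5,4) g=1 f=8]
step 2: expand (1,4) (f=6, h=3) → closed; open now [(1,3) g=4 f=6, (1,5) g=4 f=8, (2,3) g=3 f=6, (2,5) g=3 f=8, (3,3) g=2 f=6, (3,5) g=2 f=8, (5,4) g=1 f=8]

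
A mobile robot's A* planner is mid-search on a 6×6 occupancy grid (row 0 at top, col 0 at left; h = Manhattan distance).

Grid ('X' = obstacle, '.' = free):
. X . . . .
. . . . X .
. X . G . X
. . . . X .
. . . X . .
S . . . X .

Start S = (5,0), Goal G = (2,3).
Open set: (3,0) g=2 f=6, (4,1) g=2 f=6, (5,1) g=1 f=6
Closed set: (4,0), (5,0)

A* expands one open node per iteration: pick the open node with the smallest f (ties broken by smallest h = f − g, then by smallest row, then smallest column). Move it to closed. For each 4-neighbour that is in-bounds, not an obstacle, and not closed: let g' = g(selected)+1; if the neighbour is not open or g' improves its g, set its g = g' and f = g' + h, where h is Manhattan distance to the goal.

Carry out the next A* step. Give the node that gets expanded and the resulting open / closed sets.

expanded=(3,0); open=[(2,0) g=3 f=6, (3,1) g=3 f=6, (4,1) g=2 f=6, (5,1) g=1 f=6]; closed=[(3,0), (4,0), (5,0)]

step 1: expand (3,0) (f=6, h=4) → closed; open now [(2,0) g=3 f=6, (3,1) g=3 f=6, (4,1) g=2 f=6, (5,1) g=1 f=6]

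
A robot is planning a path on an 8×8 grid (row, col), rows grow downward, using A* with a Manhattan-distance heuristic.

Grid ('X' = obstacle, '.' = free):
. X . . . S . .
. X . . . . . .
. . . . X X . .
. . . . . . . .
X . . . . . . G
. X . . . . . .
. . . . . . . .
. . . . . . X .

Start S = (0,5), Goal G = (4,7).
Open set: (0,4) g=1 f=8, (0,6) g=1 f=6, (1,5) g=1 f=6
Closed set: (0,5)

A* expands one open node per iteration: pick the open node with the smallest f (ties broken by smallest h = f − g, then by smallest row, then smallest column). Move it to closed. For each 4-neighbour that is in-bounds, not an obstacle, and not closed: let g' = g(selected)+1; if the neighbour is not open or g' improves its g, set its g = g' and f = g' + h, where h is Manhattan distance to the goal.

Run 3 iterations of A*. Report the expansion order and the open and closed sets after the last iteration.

step 1: expand (0,6) (f=6, h=5) → closed; open now [(0,4) g=1 f=8, (0,7) g=2 f=6, (1,5) g=1 f=6, (1,6) g=2 f=6]
step 2: expand (0,7) (f=6, h=4) → closed; open now [(0,4) g=1 f=8, (1,5) g=1 f=6, (1,6) g=2 f=6, (1,7) g=3 f=6]
step 3: expand (1,7) (f=6, h=3) → closed; open now [(0,4) g=1 f=8, (1,5) g=1 f=6, (1,6) g=2 f=6, (2,7) g=4 f=6]

order=[(0,6) → (0,7) → (1,7)]; open=[(0,4) g=1 f=8, (1,5) g=1 f=6, (1,6) g=2 f=6, (2,7) g=4 f=6]; closed=[(0,5), (0,6), (0,7), (1,7)]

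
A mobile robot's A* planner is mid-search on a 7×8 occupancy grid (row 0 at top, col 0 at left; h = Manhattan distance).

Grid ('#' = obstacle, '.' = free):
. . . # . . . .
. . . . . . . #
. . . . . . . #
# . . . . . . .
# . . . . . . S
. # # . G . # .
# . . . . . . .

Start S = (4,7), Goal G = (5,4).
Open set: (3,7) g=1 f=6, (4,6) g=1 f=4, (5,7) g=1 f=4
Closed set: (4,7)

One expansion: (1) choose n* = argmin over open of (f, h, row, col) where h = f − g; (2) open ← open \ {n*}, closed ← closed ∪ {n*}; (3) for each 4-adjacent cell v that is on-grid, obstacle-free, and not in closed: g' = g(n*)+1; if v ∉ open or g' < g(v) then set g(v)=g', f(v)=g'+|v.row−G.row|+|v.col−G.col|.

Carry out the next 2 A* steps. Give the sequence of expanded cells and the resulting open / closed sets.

order=[(4,6) → (4,5)]; open=[(3,5) g=3 f=6, (3,6) g=2 f=6, (3,7) g=1 f=6, (4,4) g=3 f=4, (5,5) g=3 f=4, (5,7) g=1 f=4]; closed=[(4,5), (4,6), (4,7)]

step 1: expand (4,6) (f=4, h=3) → closed; open now [(3,6) g=2 f=6, (3,7) g=1 f=6, (4,5) g=2 f=4, (5,7) g=1 f=4]
step 2: expand (4,5) (f=4, h=2) → closed; open now [(3,5) g=3 f=6, (3,6) g=2 f=6, (3,7) g=1 f=6, (4,4) g=3 f=4, (5,5) g=3 f=4, (5,7) g=1 f=4]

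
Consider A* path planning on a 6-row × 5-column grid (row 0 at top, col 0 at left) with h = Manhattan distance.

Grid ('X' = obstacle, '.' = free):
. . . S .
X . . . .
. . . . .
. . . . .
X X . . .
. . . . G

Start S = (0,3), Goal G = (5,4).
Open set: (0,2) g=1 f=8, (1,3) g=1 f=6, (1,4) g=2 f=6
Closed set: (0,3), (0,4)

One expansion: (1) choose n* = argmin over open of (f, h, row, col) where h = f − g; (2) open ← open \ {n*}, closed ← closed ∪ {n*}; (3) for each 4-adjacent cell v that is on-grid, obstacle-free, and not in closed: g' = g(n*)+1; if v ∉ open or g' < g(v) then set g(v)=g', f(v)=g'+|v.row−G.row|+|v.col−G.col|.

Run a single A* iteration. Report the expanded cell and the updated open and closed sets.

step 1: expand (1,4) (f=6, h=4) → closed; open now [(0,2) g=1 f=8, (1,3) g=1 f=6, (2,4) g=3 f=6]

expanded=(1,4); open=[(0,2) g=1 f=8, (1,3) g=1 f=6, (2,4) g=3 f=6]; closed=[(0,3), (0,4), (1,4)]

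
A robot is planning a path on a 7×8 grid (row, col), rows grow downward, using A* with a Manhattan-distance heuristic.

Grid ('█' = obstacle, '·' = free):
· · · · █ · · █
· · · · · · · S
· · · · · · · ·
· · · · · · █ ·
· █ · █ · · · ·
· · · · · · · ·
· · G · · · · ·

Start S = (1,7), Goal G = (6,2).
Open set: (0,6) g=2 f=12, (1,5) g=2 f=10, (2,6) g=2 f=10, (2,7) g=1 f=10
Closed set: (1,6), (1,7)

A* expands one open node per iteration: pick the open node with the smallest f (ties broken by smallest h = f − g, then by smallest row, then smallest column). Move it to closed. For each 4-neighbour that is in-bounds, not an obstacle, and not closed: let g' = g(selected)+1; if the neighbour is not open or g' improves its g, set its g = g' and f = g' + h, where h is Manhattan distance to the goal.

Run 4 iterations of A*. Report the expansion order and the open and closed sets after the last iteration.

step 1: expand (1,5) (f=10, h=8) → closed; open now [(0,5) g=3 f=12, (0,6) g=2 f=12, (1,4) g=3 f=10, (2,5) g=3 f=10, (2,6) g=2 f=10, (2,7) g=1 f=10]
step 2: expand (1,4) (f=10, h=7) → closed; open now [(0,5) g=3 f=12, (0,6) g=2 f=12, (1,3) g=4 f=10, (2,4) g=4 f=10, (2,5) g=3 f=10, (2,6) g=2 f=10, (2,7) g=1 f=10]
step 3: expand (1,3) (f=10, h=6) → closed; open now [(0,3) g=5 f=12, (0,5) g=3 f=12, (0,6) g=2 f=12, (1,2) g=5 f=10, (2,3) g=5 f=10, (2,4) g=4 f=10, (2,5) g=3 f=10, (2,6) g=2 f=10, (2,7) g=1 f=10]
step 4: expand (1,2) (f=10, h=5) → closed; open now [(0,2) g=6 f=12, (0,3) g=5 f=12, (0,5) g=3 f=12, (0,6) g=2 f=12, (1,1) g=6 f=12, (2,2) g=6 f=10, (2,3) g=5 f=10, (2,4) g=4 f=10, (2,5) g=3 f=10, (2,6) g=2 f=10, (2,7) g=1 f=10]

order=[(1,5) → (1,4) → (1,3) → (1,2)]; open=[(0,2) g=6 f=12, (0,3) g=5 f=12, (0,5) g=3 f=12, (0,6) g=2 f=12, (1,1) g=6 f=12, (2,2) g=6 f=10, (2,3) g=5 f=10, (2,4) g=4 f=10, (2,5) g=3 f=10, (2,6) g=2 f=10, (2,7) g=1 f=10]; closed=[(1,2), (1,3), (1,4), (1,5), (1,6), (1,7)]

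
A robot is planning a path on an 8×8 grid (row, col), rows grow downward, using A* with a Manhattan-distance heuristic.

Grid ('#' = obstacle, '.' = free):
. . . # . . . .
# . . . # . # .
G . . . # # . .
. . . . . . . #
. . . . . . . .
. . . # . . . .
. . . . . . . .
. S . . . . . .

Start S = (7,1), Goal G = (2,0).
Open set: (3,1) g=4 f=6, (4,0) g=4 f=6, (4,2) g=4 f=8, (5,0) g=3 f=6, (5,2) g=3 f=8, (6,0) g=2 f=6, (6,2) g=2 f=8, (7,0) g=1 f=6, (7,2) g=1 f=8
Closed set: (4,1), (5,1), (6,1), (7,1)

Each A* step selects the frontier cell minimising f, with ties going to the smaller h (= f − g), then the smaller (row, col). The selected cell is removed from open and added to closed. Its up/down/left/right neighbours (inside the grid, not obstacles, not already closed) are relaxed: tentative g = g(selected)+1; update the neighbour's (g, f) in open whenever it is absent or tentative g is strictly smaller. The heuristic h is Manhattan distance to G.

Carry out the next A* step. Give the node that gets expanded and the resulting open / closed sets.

expanded=(3,1); open=[(2,1) g=5 f=6, (3,0) g=5 f=6, (3,2) g=5 f=8, (4,0) g=4 f=6, (4,2) g=4 f=8, (5,0) g=3 f=6, (5,2) g=3 f=8, (6,0) g=2 f=6, (6,2) g=2 f=8, (7,0) g=1 f=6, (7,2) g=1 f=8]; closed=[(3,1), (4,1), (5,1), (6,1), (7,1)]

step 1: expand (3,1) (f=6, h=2) → closed; open now [(2,1) g=5 f=6, (3,0) g=5 f=6, (3,2) g=5 f=8, (4,0) g=4 f=6, (4,2) g=4 f=8, (5,0) g=3 f=6, (5,2) g=3 f=8, (6,0) g=2 f=6, (6,2) g=2 f=8, (7,0) g=1 f=6, (7,2) g=1 f=8]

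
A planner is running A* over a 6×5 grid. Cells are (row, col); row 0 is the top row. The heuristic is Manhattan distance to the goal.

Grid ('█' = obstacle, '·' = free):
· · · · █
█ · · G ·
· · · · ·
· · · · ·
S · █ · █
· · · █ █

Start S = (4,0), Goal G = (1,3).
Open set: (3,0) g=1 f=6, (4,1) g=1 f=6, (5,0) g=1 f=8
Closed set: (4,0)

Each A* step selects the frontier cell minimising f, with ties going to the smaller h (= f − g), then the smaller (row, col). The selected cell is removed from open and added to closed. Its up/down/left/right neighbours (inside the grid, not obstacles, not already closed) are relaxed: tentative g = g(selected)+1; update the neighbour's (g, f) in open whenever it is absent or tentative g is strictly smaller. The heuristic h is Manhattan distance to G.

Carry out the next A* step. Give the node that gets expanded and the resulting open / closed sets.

expanded=(3,0); open=[(2,0) g=2 f=6, (3,1) g=2 f=6, (4,1) g=1 f=6, (5,0) g=1 f=8]; closed=[(3,0), (4,0)]

step 1: expand (3,0) (f=6, h=5) → closed; open now [(2,0) g=2 f=6, (3,1) g=2 f=6, (4,1) g=1 f=6, (5,0) g=1 f=8]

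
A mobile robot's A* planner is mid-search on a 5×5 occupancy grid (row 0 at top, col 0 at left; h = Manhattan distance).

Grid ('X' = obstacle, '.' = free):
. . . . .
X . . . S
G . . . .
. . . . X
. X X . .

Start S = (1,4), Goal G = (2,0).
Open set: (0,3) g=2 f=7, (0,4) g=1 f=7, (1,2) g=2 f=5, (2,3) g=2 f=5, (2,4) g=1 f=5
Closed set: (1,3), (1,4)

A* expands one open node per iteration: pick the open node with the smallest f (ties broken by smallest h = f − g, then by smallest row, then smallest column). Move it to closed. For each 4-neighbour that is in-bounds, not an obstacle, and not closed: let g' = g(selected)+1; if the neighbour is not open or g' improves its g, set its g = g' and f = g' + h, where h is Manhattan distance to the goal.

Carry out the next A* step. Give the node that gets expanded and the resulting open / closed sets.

step 1: expand (1,2) (f=5, h=3) → closed; open now [(0,2) g=3 f=7, (0,3) g=2 f=7, (0,4) g=1 f=7, (1,1) g=3 f=5, (2,2) g=3 f=5, (2,3) g=2 f=5, (2,4) g=1 f=5]

expanded=(1,2); open=[(0,2) g=3 f=7, (0,3) g=2 f=7, (0,4) g=1 f=7, (1,1) g=3 f=5, (2,2) g=3 f=5, (2,3) g=2 f=5, (2,4) g=1 f=5]; closed=[(1,2), (1,3), (1,4)]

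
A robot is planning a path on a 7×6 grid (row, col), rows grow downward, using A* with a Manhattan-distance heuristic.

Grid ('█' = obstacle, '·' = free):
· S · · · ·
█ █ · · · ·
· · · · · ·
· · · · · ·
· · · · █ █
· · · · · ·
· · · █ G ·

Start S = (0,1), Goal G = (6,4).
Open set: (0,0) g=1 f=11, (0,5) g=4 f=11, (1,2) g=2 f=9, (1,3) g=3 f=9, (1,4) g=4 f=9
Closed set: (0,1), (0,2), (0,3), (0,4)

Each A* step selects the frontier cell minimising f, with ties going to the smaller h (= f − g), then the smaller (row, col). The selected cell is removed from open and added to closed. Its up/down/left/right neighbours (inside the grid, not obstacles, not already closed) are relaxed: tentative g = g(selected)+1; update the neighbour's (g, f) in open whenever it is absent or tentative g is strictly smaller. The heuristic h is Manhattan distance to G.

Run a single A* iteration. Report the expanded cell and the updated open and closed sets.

expanded=(1,4); open=[(0,0) g=1 f=11, (0,5) g=4 f=11, (1,2) g=2 f=9, (1,3) g=3 f=9, (1,5) g=5 f=11, (2,4) g=5 f=9]; closed=[(0,1), (0,2), (0,3), (0,4), (1,4)]

step 1: expand (1,4) (f=9, h=5) → closed; open now [(0,0) g=1 f=11, (0,5) g=4 f=11, (1,2) g=2 f=9, (1,3) g=3 f=9, (1,5) g=5 f=11, (2,4) g=5 f=9]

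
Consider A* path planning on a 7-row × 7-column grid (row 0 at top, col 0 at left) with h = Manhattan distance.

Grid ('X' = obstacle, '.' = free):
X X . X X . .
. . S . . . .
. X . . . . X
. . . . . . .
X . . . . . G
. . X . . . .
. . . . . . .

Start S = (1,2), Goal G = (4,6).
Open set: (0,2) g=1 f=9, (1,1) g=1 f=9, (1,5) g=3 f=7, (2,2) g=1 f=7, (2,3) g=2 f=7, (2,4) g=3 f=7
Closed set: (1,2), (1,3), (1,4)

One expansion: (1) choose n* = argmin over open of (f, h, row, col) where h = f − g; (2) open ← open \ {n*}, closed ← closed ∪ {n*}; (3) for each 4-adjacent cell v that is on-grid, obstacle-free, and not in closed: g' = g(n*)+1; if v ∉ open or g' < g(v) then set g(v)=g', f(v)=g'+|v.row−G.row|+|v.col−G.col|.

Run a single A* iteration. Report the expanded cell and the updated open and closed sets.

step 1: expand (1,5) (f=7, h=4) → closed; open now [(0,2) g=1 f=9, (0,5) g=4 f=9, (1,1) g=1 f=9, (1,6) g=4 f=7, (2,2) g=1 f=7, (2,3) g=2 f=7, (2,4) g=3 f=7, (2,5) g=4 f=7]

expanded=(1,5); open=[(0,2) g=1 f=9, (0,5) g=4 f=9, (1,1) g=1 f=9, (1,6) g=4 f=7, (2,2) g=1 f=7, (2,3) g=2 f=7, (2,4) g=3 f=7, (2,5) g=4 f=7]; closed=[(1,2), (1,3), (1,4), (1,5)]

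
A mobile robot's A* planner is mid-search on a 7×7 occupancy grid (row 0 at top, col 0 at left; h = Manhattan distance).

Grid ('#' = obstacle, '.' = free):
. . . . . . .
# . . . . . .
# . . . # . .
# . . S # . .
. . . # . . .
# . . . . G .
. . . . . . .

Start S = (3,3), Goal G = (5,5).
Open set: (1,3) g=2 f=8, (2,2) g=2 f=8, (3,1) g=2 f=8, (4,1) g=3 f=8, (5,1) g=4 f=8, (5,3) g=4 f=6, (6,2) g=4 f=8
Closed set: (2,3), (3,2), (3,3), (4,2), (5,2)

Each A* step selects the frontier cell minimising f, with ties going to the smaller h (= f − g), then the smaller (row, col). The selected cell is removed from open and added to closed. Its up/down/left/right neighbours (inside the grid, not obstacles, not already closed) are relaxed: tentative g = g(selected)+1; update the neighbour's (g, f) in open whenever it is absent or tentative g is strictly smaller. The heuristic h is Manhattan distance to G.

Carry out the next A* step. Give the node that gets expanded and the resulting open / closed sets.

expanded=(5,3); open=[(1,3) g=2 f=8, (2,2) g=2 f=8, (3,1) g=2 f=8, (4,1) g=3 f=8, (5,1) g=4 f=8, (5,4) g=5 f=6, (6,2) g=4 f=8, (6,3) g=5 f=8]; closed=[(2,3), (3,2), (3,3), (4,2), (5,2), (5,3)]

step 1: expand (5,3) (f=6, h=2) → closed; open now [(1,3) g=2 f=8, (2,2) g=2 f=8, (3,1) g=2 f=8, (4,1) g=3 f=8, (5,1) g=4 f=8, (5,4) g=5 f=6, (6,2) g=4 f=8, (6,3) g=5 f=8]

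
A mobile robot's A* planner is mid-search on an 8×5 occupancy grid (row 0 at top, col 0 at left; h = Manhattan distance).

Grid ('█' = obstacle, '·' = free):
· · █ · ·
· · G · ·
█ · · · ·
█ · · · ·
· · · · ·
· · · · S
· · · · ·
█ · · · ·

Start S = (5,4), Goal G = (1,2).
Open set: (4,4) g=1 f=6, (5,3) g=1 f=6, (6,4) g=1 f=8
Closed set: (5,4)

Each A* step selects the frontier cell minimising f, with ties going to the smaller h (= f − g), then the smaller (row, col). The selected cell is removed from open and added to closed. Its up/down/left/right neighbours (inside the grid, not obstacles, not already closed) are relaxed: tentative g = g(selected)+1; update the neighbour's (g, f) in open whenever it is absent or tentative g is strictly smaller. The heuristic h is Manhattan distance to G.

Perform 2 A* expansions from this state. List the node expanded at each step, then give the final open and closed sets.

order=[(4,4) → (3,4)]; open=[(2,4) g=3 f=6, (3,3) g=3 f=6, (4,3) g=2 f=6, (5,3) g=1 f=6, (6,4) g=1 f=8]; closed=[(3,4), (4,4), (5,4)]

step 1: expand (4,4) (f=6, h=5) → closed; open now [(3,4) g=2 f=6, (4,3) g=2 f=6, (5,3) g=1 f=6, (6,4) g=1 f=8]
step 2: expand (3,4) (f=6, h=4) → closed; open now [(2,4) g=3 f=6, (3,3) g=3 f=6, (4,3) g=2 f=6, (5,3) g=1 f=6, (6,4) g=1 f=8]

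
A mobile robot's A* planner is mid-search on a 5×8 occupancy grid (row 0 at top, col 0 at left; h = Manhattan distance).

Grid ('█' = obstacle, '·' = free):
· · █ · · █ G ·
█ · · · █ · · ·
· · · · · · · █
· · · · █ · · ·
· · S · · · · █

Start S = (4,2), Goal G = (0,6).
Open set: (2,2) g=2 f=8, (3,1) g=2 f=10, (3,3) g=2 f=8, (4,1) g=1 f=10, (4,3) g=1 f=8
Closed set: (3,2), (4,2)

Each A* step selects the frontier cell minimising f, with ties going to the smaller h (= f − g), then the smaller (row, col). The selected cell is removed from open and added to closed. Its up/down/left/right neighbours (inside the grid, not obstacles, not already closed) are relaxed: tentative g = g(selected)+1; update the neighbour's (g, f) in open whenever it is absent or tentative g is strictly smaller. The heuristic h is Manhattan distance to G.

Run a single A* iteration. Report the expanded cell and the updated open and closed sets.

step 1: expand (2,2) (f=8, h=6) → closed; open now [(1,2) g=3 f=8, (2,1) g=3 f=10, (2,3) g=3 f=8, (3,1) g=2 f=10, (3,3) g=2 f=8, (4,1) g=1 f=10, (4,3) g=1 f=8]

expanded=(2,2); open=[(1,2) g=3 f=8, (2,1) g=3 f=10, (2,3) g=3 f=8, (3,1) g=2 f=10, (3,3) g=2 f=8, (4,1) g=1 f=10, (4,3) g=1 f=8]; closed=[(2,2), (3,2), (4,2)]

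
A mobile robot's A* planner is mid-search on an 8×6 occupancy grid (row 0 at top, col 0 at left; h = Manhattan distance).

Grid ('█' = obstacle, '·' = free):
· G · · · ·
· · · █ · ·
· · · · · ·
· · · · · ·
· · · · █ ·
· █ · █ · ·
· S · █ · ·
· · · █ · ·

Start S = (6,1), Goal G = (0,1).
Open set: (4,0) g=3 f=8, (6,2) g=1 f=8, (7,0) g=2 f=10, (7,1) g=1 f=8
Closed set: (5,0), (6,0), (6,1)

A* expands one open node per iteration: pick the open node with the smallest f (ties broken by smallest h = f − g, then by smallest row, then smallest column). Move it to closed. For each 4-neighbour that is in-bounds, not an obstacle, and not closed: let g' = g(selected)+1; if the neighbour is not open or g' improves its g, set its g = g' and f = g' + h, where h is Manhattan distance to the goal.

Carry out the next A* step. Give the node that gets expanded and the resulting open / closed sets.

expanded=(4,0); open=[(3,0) g=4 f=8, (4,1) g=4 f=8, (6,2) g=1 f=8, (7,0) g=2 f=10, (7,1) g=1 f=8]; closed=[(4,0), (5,0), (6,0), (6,1)]

step 1: expand (4,0) (f=8, h=5) → closed; open now [(3,0) g=4 f=8, (4,1) g=4 f=8, (6,2) g=1 f=8, (7,0) g=2 f=10, (7,1) g=1 f=8]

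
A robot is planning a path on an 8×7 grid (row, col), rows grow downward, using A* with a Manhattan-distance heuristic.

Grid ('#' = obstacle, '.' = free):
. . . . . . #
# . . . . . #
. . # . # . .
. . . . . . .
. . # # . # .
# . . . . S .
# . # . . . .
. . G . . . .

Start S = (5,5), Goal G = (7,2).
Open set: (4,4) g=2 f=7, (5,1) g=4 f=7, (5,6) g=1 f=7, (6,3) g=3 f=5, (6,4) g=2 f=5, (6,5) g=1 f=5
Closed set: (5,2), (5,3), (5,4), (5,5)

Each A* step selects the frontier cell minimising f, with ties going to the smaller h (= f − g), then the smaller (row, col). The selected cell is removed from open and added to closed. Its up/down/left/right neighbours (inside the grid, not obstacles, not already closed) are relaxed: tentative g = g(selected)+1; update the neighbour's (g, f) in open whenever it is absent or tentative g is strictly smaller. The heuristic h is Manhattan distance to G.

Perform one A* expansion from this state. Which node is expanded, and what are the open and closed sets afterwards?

expanded=(6,3); open=[(4,4) g=2 f=7, (5,1) g=4 f=7, (5,6) g=1 f=7, (6,4) g=2 f=5, (6,5) g=1 f=5, (7,3) g=4 f=5]; closed=[(5,2), (5,3), (5,4), (5,5), (6,3)]

step 1: expand (6,3) (f=5, h=2) → closed; open now [(4,4) g=2 f=7, (5,1) g=4 f=7, (5,6) g=1 f=7, (6,4) g=2 f=5, (6,5) g=1 f=5, (7,3) g=4 f=5]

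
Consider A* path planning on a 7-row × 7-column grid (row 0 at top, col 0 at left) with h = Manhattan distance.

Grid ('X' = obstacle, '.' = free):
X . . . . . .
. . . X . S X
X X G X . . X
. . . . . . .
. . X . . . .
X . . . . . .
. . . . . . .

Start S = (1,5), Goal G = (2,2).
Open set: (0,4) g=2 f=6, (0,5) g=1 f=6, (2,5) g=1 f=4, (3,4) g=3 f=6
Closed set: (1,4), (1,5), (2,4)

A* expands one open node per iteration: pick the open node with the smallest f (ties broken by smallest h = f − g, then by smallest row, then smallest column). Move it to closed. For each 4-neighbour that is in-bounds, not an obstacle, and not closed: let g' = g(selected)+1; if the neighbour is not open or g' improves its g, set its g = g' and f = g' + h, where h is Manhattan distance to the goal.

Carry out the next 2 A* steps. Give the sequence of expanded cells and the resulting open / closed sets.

step 1: expand (2,5) (f=4, h=3) → closed; open now [(0,4) g=2 f=6, (0,5) g=1 f=6, (3,4) g=3 f=6, (3,5) g=2 f=6]
step 2: expand (3,4) (f=6, h=3) → closed; open now [(0,4) g=2 f=6, (0,5) g=1 f=6, (3,3) g=4 f=6, (3,5) g=2 f=6, (4,4) g=4 f=8]

order=[(2,5) → (3,4)]; open=[(0,4) g=2 f=6, (0,5) g=1 f=6, (3,3) g=4 f=6, (3,5) g=2 f=6, (4,4) g=4 f=8]; closed=[(1,4), (1,5), (2,4), (2,5), (3,4)]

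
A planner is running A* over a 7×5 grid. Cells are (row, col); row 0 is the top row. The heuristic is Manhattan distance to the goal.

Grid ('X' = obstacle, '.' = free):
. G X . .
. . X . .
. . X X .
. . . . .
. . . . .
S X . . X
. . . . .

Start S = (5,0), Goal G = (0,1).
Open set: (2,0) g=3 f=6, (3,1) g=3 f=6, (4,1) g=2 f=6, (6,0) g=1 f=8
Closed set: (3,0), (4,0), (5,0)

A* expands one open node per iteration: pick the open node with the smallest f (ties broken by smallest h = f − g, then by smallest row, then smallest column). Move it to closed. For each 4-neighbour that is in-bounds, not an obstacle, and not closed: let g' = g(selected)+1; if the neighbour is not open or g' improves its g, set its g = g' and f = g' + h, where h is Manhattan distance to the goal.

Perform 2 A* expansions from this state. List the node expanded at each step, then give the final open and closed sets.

order=[(2,0) → (1,0)]; open=[(0,0) g=5 f=6, (1,1) g=5 f=6, (2,1) g=4 f=6, (3,1) g=3 f=6, (4,1) g=2 f=6, (6,0) g=1 f=8]; closed=[(1,0), (2,0), (3,0), (4,0), (5,0)]

step 1: expand (2,0) (f=6, h=3) → closed; open now [(1,0) g=4 f=6, (2,1) g=4 f=6, (3,1) g=3 f=6, (4,1) g=2 f=6, (6,0) g=1 f=8]
step 2: expand (1,0) (f=6, h=2) → closed; open now [(0,0) g=5 f=6, (1,1) g=5 f=6, (2,1) g=4 f=6, (3,1) g=3 f=6, (4,1) g=2 f=6, (6,0) g=1 f=8]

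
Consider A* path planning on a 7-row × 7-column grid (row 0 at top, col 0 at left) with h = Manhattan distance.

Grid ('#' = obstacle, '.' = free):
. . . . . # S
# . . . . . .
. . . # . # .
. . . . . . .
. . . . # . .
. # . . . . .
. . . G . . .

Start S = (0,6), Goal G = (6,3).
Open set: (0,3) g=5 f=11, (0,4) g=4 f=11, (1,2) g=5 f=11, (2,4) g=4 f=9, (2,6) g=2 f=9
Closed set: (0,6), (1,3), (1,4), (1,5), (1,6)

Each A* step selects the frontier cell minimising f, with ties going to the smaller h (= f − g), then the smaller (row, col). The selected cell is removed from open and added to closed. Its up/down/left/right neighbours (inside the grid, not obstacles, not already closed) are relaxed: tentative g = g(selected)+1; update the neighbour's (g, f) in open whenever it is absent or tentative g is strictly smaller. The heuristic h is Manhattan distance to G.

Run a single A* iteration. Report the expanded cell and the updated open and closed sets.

step 1: expand (2,4) (f=9, h=5) → closed; open now [(0,3) g=5 f=11, (0,4) g=4 f=11, (1,2) g=5 f=11, (2,6) g=2 f=9, (3,4) g=5 f=9]

expanded=(2,4); open=[(0,3) g=5 f=11, (0,4) g=4 f=11, (1,2) g=5 f=11, (2,6) g=2 f=9, (3,4) g=5 f=9]; closed=[(0,6), (1,3), (1,4), (1,5), (1,6), (2,4)]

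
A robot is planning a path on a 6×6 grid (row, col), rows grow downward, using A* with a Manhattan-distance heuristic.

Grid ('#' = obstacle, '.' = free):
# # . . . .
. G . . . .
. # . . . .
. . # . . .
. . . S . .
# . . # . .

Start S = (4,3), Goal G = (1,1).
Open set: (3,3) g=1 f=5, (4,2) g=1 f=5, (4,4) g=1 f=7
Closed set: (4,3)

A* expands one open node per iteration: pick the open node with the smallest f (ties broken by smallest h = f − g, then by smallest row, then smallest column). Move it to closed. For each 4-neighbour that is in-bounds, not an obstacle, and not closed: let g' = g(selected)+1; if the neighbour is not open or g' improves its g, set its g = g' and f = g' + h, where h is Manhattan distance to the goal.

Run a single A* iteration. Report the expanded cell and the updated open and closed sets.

step 1: expand (3,3) (f=5, h=4) → closed; open now [(2,3) g=2 f=5, (3,4) g=2 f=7, (4,2) g=1 f=5, (4,4) g=1 f=7]

expanded=(3,3); open=[(2,3) g=2 f=5, (3,4) g=2 f=7, (4,2) g=1 f=5, (4,4) g=1 f=7]; closed=[(3,3), (4,3)]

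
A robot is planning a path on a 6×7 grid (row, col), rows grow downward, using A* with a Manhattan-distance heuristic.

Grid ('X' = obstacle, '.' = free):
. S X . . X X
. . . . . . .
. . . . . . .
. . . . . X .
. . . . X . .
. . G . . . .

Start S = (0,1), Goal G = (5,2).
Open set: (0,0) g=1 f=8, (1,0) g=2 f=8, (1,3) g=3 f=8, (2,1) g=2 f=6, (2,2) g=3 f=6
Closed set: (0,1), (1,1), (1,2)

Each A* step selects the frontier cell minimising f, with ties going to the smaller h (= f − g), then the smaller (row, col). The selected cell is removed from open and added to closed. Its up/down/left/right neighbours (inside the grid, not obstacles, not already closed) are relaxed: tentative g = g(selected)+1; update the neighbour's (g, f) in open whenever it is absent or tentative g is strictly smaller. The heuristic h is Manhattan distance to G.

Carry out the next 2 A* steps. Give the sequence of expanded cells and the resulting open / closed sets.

step 1: expand (2,2) (f=6, h=3) → closed; open now [(0,0) g=1 f=8, (1,0) g=2 f=8, (1,3) g=3 f=8, (2,1) g=2 f=6, (2,3) g=4 f=8, (3,2) g=4 f=6]
step 2: expand (3,2) (f=6, h=2) → closed; open now [(0,0) g=1 f=8, (1,0) g=2 f=8, (1,3) g=3 f=8, (2,1) g=2 f=6, (2,3) g=4 f=8, (3,1) g=5 f=8, (3,3) g=5 f=8, (4,2) g=5 f=6]

order=[(2,2) → (3,2)]; open=[(0,0) g=1 f=8, (1,0) g=2 f=8, (1,3) g=3 f=8, (2,1) g=2 f=6, (2,3) g=4 f=8, (3,1) g=5 f=8, (3,3) g=5 f=8, (4,2) g=5 f=6]; closed=[(0,1), (1,1), (1,2), (2,2), (3,2)]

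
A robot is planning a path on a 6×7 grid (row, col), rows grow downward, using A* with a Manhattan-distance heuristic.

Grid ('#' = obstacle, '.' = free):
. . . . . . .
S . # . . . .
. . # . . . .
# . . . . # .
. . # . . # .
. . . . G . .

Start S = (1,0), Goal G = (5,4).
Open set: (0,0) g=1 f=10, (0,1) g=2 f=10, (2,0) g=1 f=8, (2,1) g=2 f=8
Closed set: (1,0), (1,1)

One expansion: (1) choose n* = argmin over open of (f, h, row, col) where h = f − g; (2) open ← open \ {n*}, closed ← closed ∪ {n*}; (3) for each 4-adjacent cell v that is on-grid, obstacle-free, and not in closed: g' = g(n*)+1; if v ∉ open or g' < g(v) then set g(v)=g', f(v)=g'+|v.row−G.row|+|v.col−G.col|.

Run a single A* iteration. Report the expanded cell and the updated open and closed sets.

expanded=(2,1); open=[(0,0) g=1 f=10, (0,1) g=2 f=10, (2,0) g=1 f=8, (3,1) g=3 f=8]; closed=[(1,0), (1,1), (2,1)]

step 1: expand (2,1) (f=8, h=6) → closed; open now [(0,0) g=1 f=10, (0,1) g=2 f=10, (2,0) g=1 f=8, (3,1) g=3 f=8]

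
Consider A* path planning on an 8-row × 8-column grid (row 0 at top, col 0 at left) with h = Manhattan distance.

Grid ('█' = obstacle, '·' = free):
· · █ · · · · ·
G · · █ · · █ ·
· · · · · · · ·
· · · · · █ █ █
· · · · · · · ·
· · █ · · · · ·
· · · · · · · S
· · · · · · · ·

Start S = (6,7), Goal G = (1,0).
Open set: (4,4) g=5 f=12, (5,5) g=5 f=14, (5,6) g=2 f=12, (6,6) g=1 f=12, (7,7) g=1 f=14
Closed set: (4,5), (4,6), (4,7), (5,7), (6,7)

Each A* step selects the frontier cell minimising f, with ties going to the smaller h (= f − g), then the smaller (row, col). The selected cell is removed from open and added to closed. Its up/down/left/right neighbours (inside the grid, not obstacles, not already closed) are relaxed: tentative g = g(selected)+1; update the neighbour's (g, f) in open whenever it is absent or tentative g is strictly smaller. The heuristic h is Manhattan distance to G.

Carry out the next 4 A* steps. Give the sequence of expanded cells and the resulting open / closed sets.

step 1: expand (4,4) (f=12, h=7) → closed; open now [(3,4) g=6 f=12, (4,3) g=6 f=12, (5,4) g=6 f=14, (5,5) g=5 f=14, (5,6) g=2 f=12, (6,6) g=1 f=12, (7,7) g=1 f=14]
step 2: expand (3,4) (f=12, h=6) → closed; open now [(2,4) g=7 f=12, (3,3) g=7 f=12, (4,3) g=6 f=12, (5,4) g=6 f=14, (5,5) g=5 f=14, (5,6) g=2 f=12, (6,6) g=1 f=12, (7,7) g=1 f=14]
step 3: expand (2,4) (f=12, h=5) → closed; open now [(1,4) g=8 f=12, (2,3) g=8 f=12, (2,5) g=8 f=14, (3,3) g=7 f=12, (4,3) g=6 f=12, (5,4) g=6 f=14, (5,5) g=5 f=14, (5,6) g=2 f=12, (6,6) g=1 f=12, (7,7) g=1 f=14]
step 4: expand (1,4) (f=12, h=4) → closed; open now [(0,4) g=9 f=14, (1,5) g=9 f=14, (2,3) g=8 f=12, (2,5) g=8 f=14, (3,3) g=7 f=12, (4,3) g=6 f=12, (5,4) g=6 f=14, (5,5) g=5 f=14, (5,6) g=2 f=12, (6,6) g=1 f=12, (7,7) g=1 f=14]

order=[(4,4) → (3,4) → (2,4) → (1,4)]; open=[(0,4) g=9 f=14, (1,5) g=9 f=14, (2,3) g=8 f=12, (2,5) g=8 f=14, (3,3) g=7 f=12, (4,3) g=6 f=12, (5,4) g=6 f=14, (5,5) g=5 f=14, (5,6) g=2 f=12, (6,6) g=1 f=12, (7,7) g=1 f=14]; closed=[(1,4), (2,4), (3,4), (4,4), (4,5), (4,6), (4,7), (5,7), (6,7)]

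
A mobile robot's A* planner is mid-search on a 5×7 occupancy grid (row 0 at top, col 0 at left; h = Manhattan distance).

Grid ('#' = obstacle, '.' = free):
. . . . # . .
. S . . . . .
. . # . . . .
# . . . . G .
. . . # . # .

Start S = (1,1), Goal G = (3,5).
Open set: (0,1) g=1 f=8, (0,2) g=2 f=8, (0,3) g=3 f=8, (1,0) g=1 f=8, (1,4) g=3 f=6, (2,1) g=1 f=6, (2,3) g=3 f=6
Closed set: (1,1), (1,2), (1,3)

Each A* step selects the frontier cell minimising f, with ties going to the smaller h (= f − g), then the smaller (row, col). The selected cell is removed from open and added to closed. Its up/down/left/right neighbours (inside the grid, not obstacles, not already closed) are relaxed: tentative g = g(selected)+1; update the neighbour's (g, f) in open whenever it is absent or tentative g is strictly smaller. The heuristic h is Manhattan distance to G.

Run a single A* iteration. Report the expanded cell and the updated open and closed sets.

expanded=(1,4); open=[(0,1) g=1 f=8, (0,2) g=2 f=8, (0,3) g=3 f=8, (1,0) g=1 f=8, (1,5) g=4 f=6, (2,1) g=1 f=6, (2,3) g=3 f=6, (2,4) g=4 f=6]; closed=[(1,1), (1,2), (1,3), (1,4)]

step 1: expand (1,4) (f=6, h=3) → closed; open now [(0,1) g=1 f=8, (0,2) g=2 f=8, (0,3) g=3 f=8, (1,0) g=1 f=8, (1,5) g=4 f=6, (2,1) g=1 f=6, (2,3) g=3 f=6, (2,4) g=4 f=6]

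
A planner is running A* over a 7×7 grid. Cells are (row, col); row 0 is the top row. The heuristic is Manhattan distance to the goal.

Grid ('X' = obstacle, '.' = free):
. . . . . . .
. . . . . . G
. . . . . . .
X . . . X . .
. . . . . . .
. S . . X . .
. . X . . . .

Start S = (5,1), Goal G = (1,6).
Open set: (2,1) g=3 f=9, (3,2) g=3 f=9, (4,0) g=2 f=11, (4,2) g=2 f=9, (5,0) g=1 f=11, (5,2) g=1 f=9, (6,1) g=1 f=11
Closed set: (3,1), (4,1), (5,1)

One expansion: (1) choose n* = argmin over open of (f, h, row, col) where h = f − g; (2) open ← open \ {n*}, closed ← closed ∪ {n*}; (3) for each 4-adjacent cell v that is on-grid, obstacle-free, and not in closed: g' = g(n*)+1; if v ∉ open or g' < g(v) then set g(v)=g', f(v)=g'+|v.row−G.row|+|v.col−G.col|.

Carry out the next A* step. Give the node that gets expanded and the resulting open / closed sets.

step 1: expand (2,1) (f=9, h=6) → closed; open now [(1,1) g=4 f=9, (2,0) g=4 f=11, (2,2) g=4 f=9, (3,2) g=3 f=9, (4,0) g=2 f=11, (4,2) g=2 f=9, (5,0) g=1 f=11, (5,2) g=1 f=9, (6,1) g=1 f=11]

expanded=(2,1); open=[(1,1) g=4 f=9, (2,0) g=4 f=11, (2,2) g=4 f=9, (3,2) g=3 f=9, (4,0) g=2 f=11, (4,2) g=2 f=9, (5,0) g=1 f=11, (5,2) g=1 f=9, (6,1) g=1 f=11]; closed=[(2,1), (3,1), (4,1), (5,1)]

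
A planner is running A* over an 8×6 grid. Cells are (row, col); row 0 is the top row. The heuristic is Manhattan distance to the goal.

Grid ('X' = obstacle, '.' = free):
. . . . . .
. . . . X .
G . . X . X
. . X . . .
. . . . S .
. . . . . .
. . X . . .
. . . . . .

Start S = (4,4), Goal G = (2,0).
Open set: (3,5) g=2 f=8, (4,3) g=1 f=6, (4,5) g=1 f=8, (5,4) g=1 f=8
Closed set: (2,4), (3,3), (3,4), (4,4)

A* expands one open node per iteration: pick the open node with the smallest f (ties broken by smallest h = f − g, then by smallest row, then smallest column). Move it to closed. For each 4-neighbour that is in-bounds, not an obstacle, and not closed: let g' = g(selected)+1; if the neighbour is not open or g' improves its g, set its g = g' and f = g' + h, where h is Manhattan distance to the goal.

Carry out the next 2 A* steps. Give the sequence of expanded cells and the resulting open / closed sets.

step 1: expand (4,3) (f=6, h=5) → closed; open now [(3,5) g=2 f=8, (4,2) g=2 f=6, (4,5) g=1 f=8, (5,3) g=2 f=8, (5,4) g=1 f=8]
step 2: expand (4,2) (f=6, h=4) → closed; open now [(3,5) g=2 f=8, (4,1) g=3 f=6, (4,5) g=1 f=8, (5,2) g=3 f=8, (5,3) g=2 f=8, (5,4) g=1 f=8]

order=[(4,3) → (4,2)]; open=[(3,5) g=2 f=8, (4,1) g=3 f=6, (4,5) g=1 f=8, (5,2) g=3 f=8, (5,3) g=2 f=8, (5,4) g=1 f=8]; closed=[(2,4), (3,3), (3,4), (4,2), (4,3), (4,4)]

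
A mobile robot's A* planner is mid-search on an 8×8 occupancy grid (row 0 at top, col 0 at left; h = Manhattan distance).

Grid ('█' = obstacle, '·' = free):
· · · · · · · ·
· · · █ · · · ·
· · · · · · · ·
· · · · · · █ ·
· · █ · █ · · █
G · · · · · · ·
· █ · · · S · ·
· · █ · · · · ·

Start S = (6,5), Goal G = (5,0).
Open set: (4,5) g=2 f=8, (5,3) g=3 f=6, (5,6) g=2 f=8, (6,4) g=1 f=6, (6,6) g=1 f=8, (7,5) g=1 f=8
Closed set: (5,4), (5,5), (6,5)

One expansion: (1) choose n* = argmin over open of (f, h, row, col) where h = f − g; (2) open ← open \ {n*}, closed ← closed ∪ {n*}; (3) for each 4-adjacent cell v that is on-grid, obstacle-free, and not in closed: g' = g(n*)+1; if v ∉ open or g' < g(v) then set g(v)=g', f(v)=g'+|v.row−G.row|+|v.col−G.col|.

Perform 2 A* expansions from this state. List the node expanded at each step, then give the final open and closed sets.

order=[(5,3) → (5,2)]; open=[(4,3) g=4 f=8, (4,5) g=2 f=8, (5,1) g=5 f=6, (5,6) g=2 f=8, (6,2) g=5 f=8, (6,3) g=4 f=8, (6,4) g=1 f=6, (6,6) g=1 f=8, (7,5) g=1 f=8]; closed=[(5,2), (5,3), (5,4), (5,5), (6,5)]

step 1: expand (5,3) (f=6, h=3) → closed; open now [(4,3) g=4 f=8, (4,5) g=2 f=8, (5,2) g=4 f=6, (5,6) g=2 f=8, (6,3) g=4 f=8, (6,4) g=1 f=6, (6,6) g=1 f=8, (7,5) g=1 f=8]
step 2: expand (5,2) (f=6, h=2) → closed; open now [(4,3) g=4 f=8, (4,5) g=2 f=8, (5,1) g=5 f=6, (5,6) g=2 f=8, (6,2) g=5 f=8, (6,3) g=4 f=8, (6,4) g=1 f=6, (6,6) g=1 f=8, (7,5) g=1 f=8]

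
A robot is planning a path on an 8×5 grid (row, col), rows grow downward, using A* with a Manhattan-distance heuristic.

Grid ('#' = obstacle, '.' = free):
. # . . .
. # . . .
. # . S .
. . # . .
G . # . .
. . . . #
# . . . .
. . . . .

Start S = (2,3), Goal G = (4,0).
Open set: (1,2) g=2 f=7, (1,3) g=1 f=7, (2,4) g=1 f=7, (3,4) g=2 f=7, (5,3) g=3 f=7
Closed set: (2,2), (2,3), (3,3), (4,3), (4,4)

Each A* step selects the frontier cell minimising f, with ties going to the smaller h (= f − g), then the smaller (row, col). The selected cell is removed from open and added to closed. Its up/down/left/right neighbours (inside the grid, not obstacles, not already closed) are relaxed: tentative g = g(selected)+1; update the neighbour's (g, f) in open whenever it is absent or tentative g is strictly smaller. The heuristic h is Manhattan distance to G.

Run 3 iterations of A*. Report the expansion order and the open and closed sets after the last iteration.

order=[(5,3) → (5,2) → (5,1)]; open=[(1,2) g=2 f=7, (1,3) g=1 f=7, (2,4) g=1 f=7, (3,4) g=2 f=7, (4,1) g=6 f=7, (5,0) g=6 f=7, (6,1) g=6 f=9, (6,2) g=5 f=9, (6,3) g=4 f=9]; closed=[(2,2), (2,3), (3,3), (4,3), (4,4), (5,1), (5,2), (5,3)]

step 1: expand (5,3) (f=7, h=4) → closed; open now [(1,2) g=2 f=7, (1,3) g=1 f=7, (2,4) g=1 f=7, (3,4) g=2 f=7, (5,2) g=4 f=7, (6,3) g=4 f=9]
step 2: expand (5,2) (f=7, h=3) → closed; open now [(1,2) g=2 f=7, (1,3) g=1 f=7, (2,4) g=1 f=7, (3,4) g=2 f=7, (5,1) g=5 f=7, (6,2) g=5 f=9, (6,3) g=4 f=9]
step 3: expand (5,1) (f=7, h=2) → closed; open now [(1,2) g=2 f=7, (1,3) g=1 f=7, (2,4) g=1 f=7, (3,4) g=2 f=7, (4,1) g=6 f=7, (5,0) g=6 f=7, (6,1) g=6 f=9, (6,2) g=5 f=9, (6,3) g=4 f=9]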